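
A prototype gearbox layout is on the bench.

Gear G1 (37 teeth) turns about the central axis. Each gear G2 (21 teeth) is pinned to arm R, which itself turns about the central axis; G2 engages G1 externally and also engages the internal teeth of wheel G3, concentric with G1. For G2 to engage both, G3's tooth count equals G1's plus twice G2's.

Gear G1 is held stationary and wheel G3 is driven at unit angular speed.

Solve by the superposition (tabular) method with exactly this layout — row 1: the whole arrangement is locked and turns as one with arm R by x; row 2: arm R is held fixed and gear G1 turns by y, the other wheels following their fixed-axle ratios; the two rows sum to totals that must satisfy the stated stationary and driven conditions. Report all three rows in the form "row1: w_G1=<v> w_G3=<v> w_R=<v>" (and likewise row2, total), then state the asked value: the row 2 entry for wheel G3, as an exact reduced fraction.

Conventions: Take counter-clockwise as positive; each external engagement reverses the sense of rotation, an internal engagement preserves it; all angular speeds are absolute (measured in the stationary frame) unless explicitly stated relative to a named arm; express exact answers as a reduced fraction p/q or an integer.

recognized (axles ride arm R): planetary set, 37/21/79 teeth
row 1 (train locked, turned with arm): all members turn x
row 2 — arm fixed, fixed-axis ratios: sun y, ring −(37/79)·y, arm 0
boundary: total ω_sun = x + y = 0 and total ω_ring = x − (37/79)·y = 1  ⇒  y = -79/116, x = 79/116
row 2 ring = −(37/79)·(-79/116) = 37/116
totals (row 1 + row 2): sun 79/116 + (-79/116) = 0, ring 79/116 + 37/116 = 1, arm 79/116 + 0 = 79/116
asked cell (row2, ring) = 37/116

row1: w_G1=79/116 w_G3=79/116 w_R=79/116
row2: w_G1=-79/116 w_G3=37/116 w_R=0
total: w_G1=0 w_G3=1 w_R=79/116
asked value: 37/116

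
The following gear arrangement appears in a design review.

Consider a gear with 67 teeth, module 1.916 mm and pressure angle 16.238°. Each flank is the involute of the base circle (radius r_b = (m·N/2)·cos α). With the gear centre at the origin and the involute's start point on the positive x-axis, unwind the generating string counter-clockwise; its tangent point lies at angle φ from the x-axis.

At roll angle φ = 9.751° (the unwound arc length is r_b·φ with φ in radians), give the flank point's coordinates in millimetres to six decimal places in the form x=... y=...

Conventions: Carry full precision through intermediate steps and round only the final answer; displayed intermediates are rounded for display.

recognized (one wheel, involute flank): single-mesh tooth geometry, m = 1.916, N = 67
pitch radius r_p = m·N/2 = 1.916·67/2 = 64.186000
base radius r_b = r_p·cos α = 64.186000·cos 16.238° = 61.625520
roll angle φ = 9.751° = 0.17018706 rad
x = r_b·(cos φ + φ·sin φ) = 62.511518
y = r_b·(sin φ − φ·cos φ) = 0.100963

x=62.511518 y=0.100963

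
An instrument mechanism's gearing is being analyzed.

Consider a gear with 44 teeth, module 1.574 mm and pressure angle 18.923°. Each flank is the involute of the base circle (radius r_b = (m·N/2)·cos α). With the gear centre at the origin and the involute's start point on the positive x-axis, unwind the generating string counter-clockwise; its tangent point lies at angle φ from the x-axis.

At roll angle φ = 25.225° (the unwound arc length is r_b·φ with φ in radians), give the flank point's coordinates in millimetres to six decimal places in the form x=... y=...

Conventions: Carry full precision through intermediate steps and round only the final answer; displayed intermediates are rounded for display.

recognized (one wheel, involute flank): single-mesh tooth geometry, m = 1.574, N = 44
pitch radius r_p = m·N/2 = 1.574·44/2 = 34.628000
base radius r_b = r_p·cos α = 34.628000·cos 18.923° = 32.756539
roll angle φ = 25.225° = 0.44025930 rad
x = r_b·(cos φ + φ·sin φ) = 35.778928
y = r_b·(sin φ − φ·cos φ) = 0.913821

x=35.778928 y=0.913821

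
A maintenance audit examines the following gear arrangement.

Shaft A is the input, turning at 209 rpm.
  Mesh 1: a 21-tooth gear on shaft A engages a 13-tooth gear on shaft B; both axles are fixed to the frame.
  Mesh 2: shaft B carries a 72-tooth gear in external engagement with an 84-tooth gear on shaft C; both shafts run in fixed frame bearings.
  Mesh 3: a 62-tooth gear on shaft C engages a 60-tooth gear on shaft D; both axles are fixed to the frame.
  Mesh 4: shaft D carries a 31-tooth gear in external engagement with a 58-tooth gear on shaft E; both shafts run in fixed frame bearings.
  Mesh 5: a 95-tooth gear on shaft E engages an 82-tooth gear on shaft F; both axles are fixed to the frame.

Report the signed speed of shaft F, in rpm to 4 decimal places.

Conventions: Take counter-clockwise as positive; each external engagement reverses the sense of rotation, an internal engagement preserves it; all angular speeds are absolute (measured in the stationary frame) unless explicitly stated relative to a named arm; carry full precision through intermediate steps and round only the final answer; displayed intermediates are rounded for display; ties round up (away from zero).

recognized (6 fixed axles, 5 meshes): fixed-axis compound train
mesh 1 [21T→13T]: ω = 209.0000×21/13 = 337.6154 rpm, sense flips to −
mesh 2 [72T→84T]: ω = 337.6154×72/84 = 289.3846 rpm, sense flips to +
mesh 3 [62T→60T]: ω = 289.3846×62/60 = 299.0308 rpm, sense flips to −
mesh 4 [31T→58T]: ω = 299.0308×31/58 = 159.8268 rpm, sense flips to +
mesh 5 [95T→82T]: ω = 159.8268×95/82 = 185.1652 rpm, sense flips to −
signed output speed = -185.1652 rpm

-185.1652 rpm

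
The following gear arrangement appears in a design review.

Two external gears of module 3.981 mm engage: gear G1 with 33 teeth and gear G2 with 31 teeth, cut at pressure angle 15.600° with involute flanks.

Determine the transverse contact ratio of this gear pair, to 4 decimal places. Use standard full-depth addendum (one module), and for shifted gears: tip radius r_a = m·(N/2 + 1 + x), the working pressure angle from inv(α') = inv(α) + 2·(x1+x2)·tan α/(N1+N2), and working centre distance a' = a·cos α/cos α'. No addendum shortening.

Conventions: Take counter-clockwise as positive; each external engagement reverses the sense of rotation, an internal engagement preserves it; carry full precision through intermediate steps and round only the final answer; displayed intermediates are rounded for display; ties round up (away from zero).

topology: single-mesh involute geometry — m = 3.981, 33T/31T pair
base radii: r_b1 = 63.266778, r_b2 = 59.432428
tip radii: r_a1 = 69.667500, r_a2 = 65.686500
no profile shift: α' = α, a' = a
action lengths: √(r_a1²−r_b1²) = 29.169768, √(r_a2²−r_b2²) = 27.973252
base pitch p_b = π·m·cos α = 12.045966
CR = (29.169768 + 27.973252 − 127.392000·sin 15.60000°)/12.045966 = 1.899788
contact ratio ≈ 1.8998

1.8998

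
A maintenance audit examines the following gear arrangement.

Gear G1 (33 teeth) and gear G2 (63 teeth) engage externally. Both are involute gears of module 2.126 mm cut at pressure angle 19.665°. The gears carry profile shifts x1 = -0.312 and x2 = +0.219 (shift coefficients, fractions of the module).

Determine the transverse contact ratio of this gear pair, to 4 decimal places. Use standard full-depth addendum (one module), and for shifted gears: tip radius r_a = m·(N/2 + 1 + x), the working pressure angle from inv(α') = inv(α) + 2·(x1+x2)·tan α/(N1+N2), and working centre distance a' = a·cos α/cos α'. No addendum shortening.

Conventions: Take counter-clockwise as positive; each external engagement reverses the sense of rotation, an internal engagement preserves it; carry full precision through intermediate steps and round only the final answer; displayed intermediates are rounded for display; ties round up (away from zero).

recognized (one external pair, fixed centres): single-mesh tooth geometry, m = 2.126, N1 = 33, N2 = 63
base radii: r_b1 = 33.033063, r_b2 = 63.063119
tip radii: r_a1 = 36.541688, r_a2 = 69.560594
inv(α') = inv(19.665°) + 2·(-0.312+0.219)·tan α/(33+63) = 0.01345142  ⇒  α' = 19.34890°
a' = a·cos α / cos α' = 102.0480·cos 19.665°/cos 19.34890° = 101.848748
action lengths: √(r_a1²−r_b1²) = 15.624076, √(r_a2²−r_b2²) = 29.355054
base pitch p_b = π·m·cos α = 6.289480
CR = (15.624076 + 29.355054 − 101.848748·sin 19.34890°)/6.289480 = 1.786257
contact ratio ≈ 1.7863

1.7863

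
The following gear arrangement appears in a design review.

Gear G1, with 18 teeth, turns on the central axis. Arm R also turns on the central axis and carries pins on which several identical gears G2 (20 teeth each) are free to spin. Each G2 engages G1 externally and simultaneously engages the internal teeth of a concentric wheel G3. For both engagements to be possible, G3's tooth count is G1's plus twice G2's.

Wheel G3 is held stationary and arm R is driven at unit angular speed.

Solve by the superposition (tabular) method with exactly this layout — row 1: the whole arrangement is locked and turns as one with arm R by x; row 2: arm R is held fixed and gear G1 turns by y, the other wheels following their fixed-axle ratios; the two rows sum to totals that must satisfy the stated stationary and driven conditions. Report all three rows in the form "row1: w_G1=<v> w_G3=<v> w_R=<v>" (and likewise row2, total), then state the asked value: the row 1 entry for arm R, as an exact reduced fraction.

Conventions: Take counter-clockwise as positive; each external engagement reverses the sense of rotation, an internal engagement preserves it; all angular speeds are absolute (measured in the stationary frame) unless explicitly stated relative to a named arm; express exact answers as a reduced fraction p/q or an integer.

recognized (axles ride arm R): planetary set, 18/20/58 teeth
row 1: whole set turns with the arm by x
row 2: sun turns y, ring = −(18/58)·y, arm 0
boundary: total ω_ring = x − (18/58)·y = 0 and total ω_arm = x = 1  ⇒  y = 29/9, x = 1
row 2 ring = −(18/58)·29/9 = -1
totals (row 1 + row 2): sun 1 + 29/9 = 38/9, ring 1 + (-1) = 0, arm 1 + 0 = 1
asked cell (row1, arm) = 1

row1: w_G1=1 w_G3=1 w_R=1
row2: w_G1=29/9 w_G3=-1 w_R=0
total: w_G1=38/9 w_G3=0 w_R=1
asked value: 1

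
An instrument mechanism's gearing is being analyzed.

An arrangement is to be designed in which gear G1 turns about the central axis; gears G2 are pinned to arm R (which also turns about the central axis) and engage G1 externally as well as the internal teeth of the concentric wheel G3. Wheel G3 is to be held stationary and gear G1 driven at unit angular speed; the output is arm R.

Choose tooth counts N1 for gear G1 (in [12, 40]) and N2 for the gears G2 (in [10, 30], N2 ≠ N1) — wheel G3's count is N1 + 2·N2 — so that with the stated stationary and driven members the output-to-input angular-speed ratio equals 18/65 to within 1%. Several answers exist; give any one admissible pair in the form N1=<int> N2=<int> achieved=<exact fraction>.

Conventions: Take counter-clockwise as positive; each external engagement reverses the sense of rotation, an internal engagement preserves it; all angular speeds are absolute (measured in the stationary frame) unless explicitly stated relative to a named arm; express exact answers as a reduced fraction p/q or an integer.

class = planetary set [ratio 18/65 wanted; Willis about the carrier]
Willis with ω_ring = 0: ω_arm/ω_sun = N1/(N1+N3); set equal to 18/65  ⇒  N3/N1 = 1/(18/65) − 1 = 47/18
N3 = N1 + 2·N2  ⇒  N2/N1 = (N3/N1 − 1)/2 = (47/18 − 1)/2 = 29/36
smallest multiple with N1 ≥ 12 and N2 ≥ 10: k = 1  ⇒  N1 = 1·36 = 36, N2 = 1·29 = 29 (N1 ≤ 40, N2 ≤ 30, N2 ≠ N1 ✓), N3 = 36 + 2·29 = 94
check: N1/(N1+N3) with N1 = 36, N3 = 94 gives 18/65; |achieved − target| = 0 ≤ 9/3250 ✓

N1=36 N2=29 achieved=18/65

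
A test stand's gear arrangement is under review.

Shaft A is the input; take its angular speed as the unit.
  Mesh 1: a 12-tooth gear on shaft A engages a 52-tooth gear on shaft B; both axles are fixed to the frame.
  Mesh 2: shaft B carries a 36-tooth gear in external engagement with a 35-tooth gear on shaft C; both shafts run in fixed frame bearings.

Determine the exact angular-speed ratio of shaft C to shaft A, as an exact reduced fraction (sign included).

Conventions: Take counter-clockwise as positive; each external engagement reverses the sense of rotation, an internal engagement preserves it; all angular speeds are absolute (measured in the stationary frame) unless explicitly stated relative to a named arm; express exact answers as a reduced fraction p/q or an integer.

class = fixed-axis compound train [2 meshes; 2 ratios multiply, 2 sense flips]
mesh 1 [12T→52T]: running ratio 3/13, sense −
mesh 2 [36T→35T]: running ratio 108/455, sense +
ω_out/ω_in = 108/455

108/455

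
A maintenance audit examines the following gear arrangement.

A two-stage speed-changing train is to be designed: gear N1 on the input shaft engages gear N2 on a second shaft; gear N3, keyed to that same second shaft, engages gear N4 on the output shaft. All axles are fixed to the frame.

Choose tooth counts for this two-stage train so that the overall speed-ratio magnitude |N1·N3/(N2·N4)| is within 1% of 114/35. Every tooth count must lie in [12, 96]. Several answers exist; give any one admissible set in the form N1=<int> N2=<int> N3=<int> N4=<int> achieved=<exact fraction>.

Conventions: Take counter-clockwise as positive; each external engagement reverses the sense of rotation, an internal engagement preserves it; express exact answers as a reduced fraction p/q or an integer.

N1=12 N2=14 N3=57 N4=15 achieved=114/35

topology: fixed-axis compound train — 2 stages, target 114/35
target = 114/35 in lowest terms: an exact hit needs N1·N3 = k·114 and N2·N4 = k·35 for one integer k, every count in [12, 96]; additionally prefer no 1:1 stage (N1 ≠ N2, N3 ≠ N4)
k = 1…5: no 1:1-free in-range split of k·114 and k·35 into factor pairs; take k = 6
k = 6: N1·N3 = 684 = 12·57, N2·N4 = 210 = 14·15
achieved = 12·57/(14·15) = 114/35; |achieved − target| = 0 ≤ 57/1750 ✓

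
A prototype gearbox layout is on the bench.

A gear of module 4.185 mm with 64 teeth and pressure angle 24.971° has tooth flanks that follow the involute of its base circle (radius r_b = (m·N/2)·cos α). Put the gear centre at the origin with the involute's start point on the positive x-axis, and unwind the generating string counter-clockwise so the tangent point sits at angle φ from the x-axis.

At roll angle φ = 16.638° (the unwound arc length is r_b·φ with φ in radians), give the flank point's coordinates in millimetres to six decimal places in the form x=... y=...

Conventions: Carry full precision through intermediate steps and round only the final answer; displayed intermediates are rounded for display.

x=126.412560 y=0.982587

class = single-mesh tooth geometry [base-circle involute, m = 4.185, 64T]
pitch radius r_p = m·N/2 = 4.185·64/2 = 133.920000
base radius r_b = r_p·cos α = 133.920000·cos 24.971° = 121.401370
roll angle φ = 16.638° = 0.29038788 rad
x = r_b·(cos φ + φ·sin φ) = 126.412560
y = r_b·(sin φ − φ·cos φ) = 0.982587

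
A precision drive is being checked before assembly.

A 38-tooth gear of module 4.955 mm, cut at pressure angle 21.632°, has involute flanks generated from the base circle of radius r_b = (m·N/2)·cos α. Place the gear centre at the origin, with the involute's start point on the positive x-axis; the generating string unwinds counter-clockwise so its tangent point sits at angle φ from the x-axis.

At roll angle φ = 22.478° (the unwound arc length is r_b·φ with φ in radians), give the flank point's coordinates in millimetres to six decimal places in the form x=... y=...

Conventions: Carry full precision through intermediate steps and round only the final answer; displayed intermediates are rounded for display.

x=93.992231 y=1.734461

topology: single-mesh involute geometry — m = 4.955, N = 38
pitch radius r_p = m·N/2 = 4.955·38/2 = 94.145000
base radius r_b = r_p·cos α = 94.145000·cos 21.632° = 87.514437
roll angle φ = 22.478° = 0.39231511 rad
x = r_b·(cos φ + φ·sin φ) = 93.992231
y = r_b·(sin φ − φ·cos φ) = 1.734461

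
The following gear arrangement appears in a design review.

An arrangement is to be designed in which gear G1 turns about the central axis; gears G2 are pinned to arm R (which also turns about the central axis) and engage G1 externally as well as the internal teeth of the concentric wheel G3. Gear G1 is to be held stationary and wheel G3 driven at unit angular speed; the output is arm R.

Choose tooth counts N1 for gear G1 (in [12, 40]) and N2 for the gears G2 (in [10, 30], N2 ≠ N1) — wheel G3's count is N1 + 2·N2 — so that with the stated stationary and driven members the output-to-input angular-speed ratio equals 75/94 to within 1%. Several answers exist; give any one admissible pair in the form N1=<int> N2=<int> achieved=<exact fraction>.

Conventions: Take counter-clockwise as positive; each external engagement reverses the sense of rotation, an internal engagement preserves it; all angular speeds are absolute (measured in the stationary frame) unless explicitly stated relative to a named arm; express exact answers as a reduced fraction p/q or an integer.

N1=19 N2=28 achieved=75/94

class = planetary set [ratio 75/94 wanted; Willis about the carrier]
Willis with ω_sun = 0: ω_arm/ω_ring = N3/(N1+N3); set equal to 75/94  ⇒  N3/N1 = (75/94)/(1 − 75/94) = 75/19
N3 = N1 + 2·N2  ⇒  N2/N1 = (N3/N1 − 1)/2 = (75/19 − 1)/2 = 28/19
smallest multiple with N1 ≥ 12 and N2 ≥ 10: k = 1  ⇒  N1 = 1·19 = 19, N2 = 1·28 = 28 (N1 ≤ 40, N2 ≤ 30, N2 ≠ N1 ✓), N3 = 19 + 2·28 = 75
check: N3/(N1+N3) with N1 = 19, N3 = 75 gives 75/94; |achieved − target| = 0 ≤ 3/376 ✓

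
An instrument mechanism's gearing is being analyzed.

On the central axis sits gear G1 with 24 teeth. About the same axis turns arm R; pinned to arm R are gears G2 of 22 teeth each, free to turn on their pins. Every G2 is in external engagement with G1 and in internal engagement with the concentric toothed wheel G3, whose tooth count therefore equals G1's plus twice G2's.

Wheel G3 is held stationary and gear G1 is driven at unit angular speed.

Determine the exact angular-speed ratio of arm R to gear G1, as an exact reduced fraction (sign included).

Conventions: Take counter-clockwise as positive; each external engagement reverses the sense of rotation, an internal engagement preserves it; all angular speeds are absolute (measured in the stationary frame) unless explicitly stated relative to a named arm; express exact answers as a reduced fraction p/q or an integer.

topology: planetary set — G1 24T / G2 22T / G3 68T, arm = carrier (Willis)
ring teeth: 24 + 2·22 = 68
24(ω_sun−ω_arm) = −68(ω_ring−ω_arm),  ω_ring = 0, ω_sun = 1
24(1−ω_arm) = −68(0−ω_arm)  ⇒  92·ω_arm = 24  ⇒  ω_arm = 6/23
ω_out/ω_in = 6/23

6/23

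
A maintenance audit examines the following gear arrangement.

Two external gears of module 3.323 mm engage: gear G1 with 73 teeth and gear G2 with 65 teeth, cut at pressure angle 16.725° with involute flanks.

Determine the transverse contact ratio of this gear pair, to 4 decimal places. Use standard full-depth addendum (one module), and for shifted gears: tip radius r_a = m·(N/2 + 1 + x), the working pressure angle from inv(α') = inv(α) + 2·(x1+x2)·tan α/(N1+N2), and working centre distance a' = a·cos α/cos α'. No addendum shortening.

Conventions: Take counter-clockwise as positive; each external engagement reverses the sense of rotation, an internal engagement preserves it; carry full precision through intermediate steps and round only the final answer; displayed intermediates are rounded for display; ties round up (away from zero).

single-mesh involute tooth geometry (73T engaging 65T at module 3.323)
base radii: r_b1 = 116.158593, r_b2 = 103.428884
tip radii: r_a1 = 124.612500, r_a2 = 111.320500
no profile shift: α' = α, a' = a
action lengths: √(r_a1²−r_b1²) = 45.116034, √(r_a2²−r_b2²) = 41.166974
base pitch p_b = π·m·cos α = 9.997890
CR = (45.116034 + 41.166974 − 229.287000·sin 16.72500°)/9.997890 = 2.030344
contact ratio ≈ 2.0303

2.0303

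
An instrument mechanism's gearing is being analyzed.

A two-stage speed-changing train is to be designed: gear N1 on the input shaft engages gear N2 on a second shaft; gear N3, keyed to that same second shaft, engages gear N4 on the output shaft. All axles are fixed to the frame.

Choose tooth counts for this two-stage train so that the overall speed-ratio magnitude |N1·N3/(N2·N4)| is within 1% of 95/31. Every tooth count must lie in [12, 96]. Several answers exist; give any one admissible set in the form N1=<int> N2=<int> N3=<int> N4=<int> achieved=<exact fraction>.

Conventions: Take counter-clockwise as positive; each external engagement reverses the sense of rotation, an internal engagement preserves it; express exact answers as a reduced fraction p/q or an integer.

2-stage fixed-axis compound train for ratio 95/31
target = 95/31 in lowest terms: an exact hit needs N1·N3 = k·95 and N2·N4 = k·31 for one integer k, every count in [12, 96]; additionally prefer no 1:1 stage (N1 ≠ N2, N3 ≠ N4)
k = 1…11: no 1:1-free in-range split of k·95 and k·31 into factor pairs; take k = 12
k = 12: N1·N3 = 1140 = 12·95, N2·N4 = 372 = 31·12
achieved = 12·95/(31·12) = 95/31; |achieved − target| = 0 ≤ 19/620 ✓

N1=12 N2=31 N3=95 N4=12 achieved=95/31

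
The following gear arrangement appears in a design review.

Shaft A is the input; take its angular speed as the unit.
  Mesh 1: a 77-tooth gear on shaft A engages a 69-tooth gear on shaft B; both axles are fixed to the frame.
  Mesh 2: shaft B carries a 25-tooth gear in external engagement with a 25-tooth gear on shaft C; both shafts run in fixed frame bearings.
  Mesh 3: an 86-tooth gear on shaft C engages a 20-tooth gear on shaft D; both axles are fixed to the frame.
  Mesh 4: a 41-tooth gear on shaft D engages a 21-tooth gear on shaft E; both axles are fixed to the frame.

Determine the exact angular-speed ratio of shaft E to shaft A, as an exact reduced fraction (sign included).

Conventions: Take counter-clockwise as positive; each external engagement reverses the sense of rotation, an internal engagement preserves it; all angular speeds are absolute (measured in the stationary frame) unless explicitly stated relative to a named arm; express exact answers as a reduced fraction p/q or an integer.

19393/2070

class = fixed-axis compound train [4 meshes; 4 ratios multiply, 4 sense flips]
mesh 1 [77T→69T]: running ratio 77/69, sense −
mesh 2 [25T→25T]: running ratio 77/69, sense +
mesh 3 [86T→20T]: running ratio 3311/690, sense −
mesh 4 [41T→21T]: running ratio 19393/2070, sense +
ω_out/ω_in = 19393/2070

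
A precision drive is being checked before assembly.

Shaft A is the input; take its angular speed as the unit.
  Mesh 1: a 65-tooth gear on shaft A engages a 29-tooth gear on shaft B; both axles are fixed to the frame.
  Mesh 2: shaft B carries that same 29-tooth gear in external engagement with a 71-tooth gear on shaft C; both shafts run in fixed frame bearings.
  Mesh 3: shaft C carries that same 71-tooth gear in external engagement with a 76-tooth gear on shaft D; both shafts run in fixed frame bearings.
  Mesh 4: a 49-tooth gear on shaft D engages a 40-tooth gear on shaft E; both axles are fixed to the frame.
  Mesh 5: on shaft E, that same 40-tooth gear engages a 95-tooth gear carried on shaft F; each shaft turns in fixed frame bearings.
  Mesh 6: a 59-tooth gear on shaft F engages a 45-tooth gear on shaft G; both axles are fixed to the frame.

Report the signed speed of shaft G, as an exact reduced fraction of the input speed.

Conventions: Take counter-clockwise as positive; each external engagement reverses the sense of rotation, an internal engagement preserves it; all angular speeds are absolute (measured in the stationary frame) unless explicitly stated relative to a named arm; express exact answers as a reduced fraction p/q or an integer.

6-mesh fixed-axis compound train (all bearings frame-fixed)
mesh 1 [65T→29T]: |ω|/ω_in = 1×65/29 = 65/29, sense flips to −
mesh 2 [29T→71T]: |ω|/ω_in = (65/29)×29/71 = 65/71, sense flips to +
mesh 3 [71T→76T]: |ω|/ω_in = (65/71)×71/76 = 65/76, sense flips to −
mesh 4 [49T→40T]: |ω|/ω_in = (65/76)×49/40 = 637/608, sense flips to +
mesh 5 [40T→95T]: |ω|/ω_in = (637/608)×40/95 = 637/1444, sense flips to −
mesh 6 [59T→45T]: |ω|/ω_in = (637/1444)×59/45 = 37583/64980, sense flips to +
signed output speed (× input speed) = 37583/64980

37583/64980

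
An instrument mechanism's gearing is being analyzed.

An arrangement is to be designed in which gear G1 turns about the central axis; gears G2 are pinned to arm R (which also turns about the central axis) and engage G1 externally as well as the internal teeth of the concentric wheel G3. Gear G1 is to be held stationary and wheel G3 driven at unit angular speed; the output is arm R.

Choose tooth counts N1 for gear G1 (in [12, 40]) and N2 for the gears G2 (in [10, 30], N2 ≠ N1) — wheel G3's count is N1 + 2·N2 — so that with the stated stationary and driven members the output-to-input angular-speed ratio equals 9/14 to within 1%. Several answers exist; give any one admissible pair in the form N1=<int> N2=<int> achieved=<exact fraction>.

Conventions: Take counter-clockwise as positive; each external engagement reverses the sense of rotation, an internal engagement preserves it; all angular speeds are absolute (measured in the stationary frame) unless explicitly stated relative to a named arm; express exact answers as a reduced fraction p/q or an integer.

planetary set to be sized for 9/14 (Willis relation)
Willis with ω_sun = 0: ω_arm/ω_ring = N3/(N1+N3); set equal to 9/14  ⇒  N3/N1 = (9/14)/(1 − 9/14) = 9/5
N3 = N1 + 2·N2  ⇒  N2/N1 = (N3/N1 − 1)/2 = (9/5 − 1)/2 = 2/5
smallest multiple with N1 ≥ 12 and N2 ≥ 10: k = 5  ⇒  N1 = 5·5 = 25, N2 = 5·2 = 10 (N1 ≤ 40, N2 ≤ 30, N2 ≠ N1 ✓), N3 = 25 + 2·10 = 45
check: N3/(N1+N3) with N1 = 25, N3 = 45 gives 9/14; |achieved − target| = 0 ≤ 9/1400 ✓

N1=25 N2=10 achieved=9/14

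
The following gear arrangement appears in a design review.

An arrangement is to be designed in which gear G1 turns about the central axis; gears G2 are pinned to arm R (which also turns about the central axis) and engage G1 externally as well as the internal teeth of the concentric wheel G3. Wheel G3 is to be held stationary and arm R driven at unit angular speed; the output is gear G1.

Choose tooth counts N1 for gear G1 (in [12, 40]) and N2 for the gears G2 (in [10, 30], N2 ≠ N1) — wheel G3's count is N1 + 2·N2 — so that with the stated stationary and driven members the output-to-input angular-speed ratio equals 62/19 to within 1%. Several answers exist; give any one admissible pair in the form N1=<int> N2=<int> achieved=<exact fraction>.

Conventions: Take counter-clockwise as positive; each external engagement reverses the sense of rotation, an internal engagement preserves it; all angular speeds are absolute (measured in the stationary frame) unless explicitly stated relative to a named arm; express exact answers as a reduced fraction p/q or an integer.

N1=19 N2=12 achieved=62/19

class = planetary set [ratio 62/19 wanted; Willis about the carrier]
Willis with ω_ring = 0: ω_sun/ω_arm = (N1+N3)/N1; set equal to 62/19  ⇒  N3/N1 = 62/19 − 1 = 43/19
N3 = N1 + 2·N2  ⇒  N2/N1 = (N3/N1 − 1)/2 = (43/19 − 1)/2 = 12/19
smallest multiple with N1 ≥ 12 and N2 ≥ 10: k = 1  ⇒  N1 = 1·19 = 19, N2 = 1·12 = 12 (N1 ≤ 40, N2 ≤ 30, N2 ≠ N1 ✓), N3 = 19 + 2·12 = 43
check: (N1+N3)/N1 with N1 = 19, N3 = 43 gives 62/19; |achieved − target| = 0 ≤ 31/950 ✓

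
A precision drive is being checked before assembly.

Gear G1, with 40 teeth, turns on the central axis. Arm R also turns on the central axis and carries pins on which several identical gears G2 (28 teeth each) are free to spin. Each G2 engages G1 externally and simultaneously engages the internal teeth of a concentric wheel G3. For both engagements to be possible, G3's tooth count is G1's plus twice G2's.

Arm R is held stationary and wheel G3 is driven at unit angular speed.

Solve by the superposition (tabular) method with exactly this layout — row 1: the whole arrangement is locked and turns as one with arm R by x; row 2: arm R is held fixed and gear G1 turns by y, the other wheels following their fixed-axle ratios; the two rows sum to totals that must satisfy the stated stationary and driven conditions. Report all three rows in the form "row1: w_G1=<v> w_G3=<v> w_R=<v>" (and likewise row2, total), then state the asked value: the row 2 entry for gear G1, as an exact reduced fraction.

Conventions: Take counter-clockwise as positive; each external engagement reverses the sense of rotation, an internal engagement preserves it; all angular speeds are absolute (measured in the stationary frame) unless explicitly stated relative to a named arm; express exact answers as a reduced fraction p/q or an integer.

row1: w_G1=0 w_G3=0 w_R=0
row2: w_G1=-12/5 w_G3=1 w_R=0
total: w_G1=-12/5 w_G3=1 w_R=0
asked value: -12/5

class = planetary set [G3 = 40+2·28 = 96; Willis about the carrier]
row 1 (train locked, turned with arm): all members turn x
superposition row 2 [arm held]: sun y, ring −(40/96)·y, arm 0
boundary: total ω_arm = x = 0 and total ω_ring = x − (40/96)·y = 1  ⇒  y = -12/5, x = 0
row 2 ring = −(40/96)·(-12/5) = 1
totals (row 1 + row 2): sun 0 + (-12/5) = -12/5, ring 0 + 1 = 1, arm 0 + 0 = 0
asked cell (row2, sun) = -12/5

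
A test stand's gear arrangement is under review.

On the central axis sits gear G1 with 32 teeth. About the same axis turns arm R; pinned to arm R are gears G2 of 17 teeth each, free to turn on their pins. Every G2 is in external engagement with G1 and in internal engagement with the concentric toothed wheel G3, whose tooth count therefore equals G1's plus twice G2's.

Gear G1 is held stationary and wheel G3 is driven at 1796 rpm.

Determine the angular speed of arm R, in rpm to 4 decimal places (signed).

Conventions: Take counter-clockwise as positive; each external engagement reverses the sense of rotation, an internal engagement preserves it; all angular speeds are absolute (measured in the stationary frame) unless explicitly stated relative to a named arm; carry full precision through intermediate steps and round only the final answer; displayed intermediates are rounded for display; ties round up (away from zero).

planetary set (32T centre, 17T on arm, 66T internal) — Willis relation
normalise by the input: solve with ω_ring = 1, then scale by 1796 rpm
ring teeth: 32 + 2·17 = 66
32(ω_sun−ω_arm) = −66(ω_ring−ω_arm),  ω_sun = 0, ω_ring = 1
32(0−ω_arm) = −66(1−ω_arm)  ⇒  98·ω_arm = 66  ⇒  ω_arm = 33/49
scale: ω_arm = 33/49 × 1796 rpm = +1209.5510 rpm

+1209.5510 rpm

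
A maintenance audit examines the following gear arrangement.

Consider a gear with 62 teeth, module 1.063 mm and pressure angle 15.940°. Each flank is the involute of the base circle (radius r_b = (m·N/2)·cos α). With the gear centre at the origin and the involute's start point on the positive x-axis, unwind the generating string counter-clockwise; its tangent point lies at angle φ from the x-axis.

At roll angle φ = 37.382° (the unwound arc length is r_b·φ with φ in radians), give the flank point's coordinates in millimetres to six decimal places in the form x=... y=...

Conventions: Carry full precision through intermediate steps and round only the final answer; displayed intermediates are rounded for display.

topology: single-mesh involute geometry — m = 1.063, N = 62
pitch radius r_p = m·N/2 = 1.063·62/2 = 32.953000
base radius r_b = r_p·cos α = 32.953000·cos 15.940° = 31.685951
roll angle φ = 37.382° = 0.65243898 rad
x = r_b·(cos φ + φ·sin φ) = 37.729039
y = r_b·(sin φ − φ·cos φ) = 2.810376

x=37.729039 y=2.810376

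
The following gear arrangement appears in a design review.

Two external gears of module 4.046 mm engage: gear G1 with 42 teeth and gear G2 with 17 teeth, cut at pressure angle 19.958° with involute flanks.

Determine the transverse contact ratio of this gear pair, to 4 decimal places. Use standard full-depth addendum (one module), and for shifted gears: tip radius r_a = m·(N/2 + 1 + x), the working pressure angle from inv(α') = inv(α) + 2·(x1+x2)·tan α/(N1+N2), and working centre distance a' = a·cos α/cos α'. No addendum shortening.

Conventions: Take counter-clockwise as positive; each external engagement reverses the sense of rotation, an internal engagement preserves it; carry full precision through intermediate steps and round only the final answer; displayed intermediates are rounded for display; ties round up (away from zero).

1.6206

single-mesh involute tooth geometry (42T engaging 17T at module 4.046)
base radii: r_b1 = 79.863204, r_b2 = 32.325583
tip radii: r_a1 = 89.012000, r_a2 = 38.437000
no profile shift: α' = α, a' = a
action lengths: √(r_a1²−r_b1²) = 39.306549, √(r_a2²−r_b2²) = 20.795665
base pitch p_b = π·m·cos α = 11.947507
CR = (39.306549 + 20.795665 − 119.357000·sin 19.95800°)/11.947507 = 1.620584
contact ratio ≈ 1.6206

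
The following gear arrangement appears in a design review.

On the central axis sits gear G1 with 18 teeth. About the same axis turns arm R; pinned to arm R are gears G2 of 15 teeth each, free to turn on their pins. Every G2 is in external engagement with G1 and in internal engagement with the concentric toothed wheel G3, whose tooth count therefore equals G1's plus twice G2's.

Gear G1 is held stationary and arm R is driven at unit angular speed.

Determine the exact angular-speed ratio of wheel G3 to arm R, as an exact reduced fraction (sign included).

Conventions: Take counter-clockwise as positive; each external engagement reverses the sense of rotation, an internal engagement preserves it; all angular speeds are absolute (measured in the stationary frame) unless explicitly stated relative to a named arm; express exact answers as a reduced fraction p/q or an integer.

recognized (axles ride arm R): planetary set, 18/15/48 teeth
ring teeth: 18 + 2·15 = 48
18(ω_sun−ω_arm) = −48(ω_ring−ω_arm),  ω_sun = 0, ω_arm = 1
ω_ring = 1 − (18/48)(0−1) = 11/8
ω_out/ω_in = 11/8

11/8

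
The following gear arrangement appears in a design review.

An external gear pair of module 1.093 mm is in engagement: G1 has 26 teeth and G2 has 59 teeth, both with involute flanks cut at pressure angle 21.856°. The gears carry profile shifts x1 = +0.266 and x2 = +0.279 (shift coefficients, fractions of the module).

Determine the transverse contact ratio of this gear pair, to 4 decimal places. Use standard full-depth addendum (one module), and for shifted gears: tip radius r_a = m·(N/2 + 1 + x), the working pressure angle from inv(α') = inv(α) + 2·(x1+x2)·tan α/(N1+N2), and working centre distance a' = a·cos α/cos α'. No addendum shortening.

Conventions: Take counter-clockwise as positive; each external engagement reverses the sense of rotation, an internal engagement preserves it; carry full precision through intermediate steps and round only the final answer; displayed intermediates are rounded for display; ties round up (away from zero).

class = single-mesh tooth geometry [involute pair 26T × 59T, m = 1.093]
base radii: r_b1 = 13.187691, r_b2 = 29.925915
tip radii: r_a1 = 15.592738, r_a2 = 33.641447
inv(α') = inv(21.856°) + 2·(+0.266+0.279)·tan α/(26+59) = 0.02479008  ⇒  α' = 23.53935°
a' = a·cos α / cos α' = 46.4525·cos 21.856°/cos 23.53935° = 47.026902
action lengths: √(r_a1²−r_b1²) = 8.319752, √(r_a2²−r_b2²) = 15.368362
base pitch p_b = π·m·cos α = 3.186950
CR = (8.319752 + 15.368362 − 47.026902·sin 23.53935°)/3.186950 = 1.539581
contact ratio ≈ 1.5396

1.5396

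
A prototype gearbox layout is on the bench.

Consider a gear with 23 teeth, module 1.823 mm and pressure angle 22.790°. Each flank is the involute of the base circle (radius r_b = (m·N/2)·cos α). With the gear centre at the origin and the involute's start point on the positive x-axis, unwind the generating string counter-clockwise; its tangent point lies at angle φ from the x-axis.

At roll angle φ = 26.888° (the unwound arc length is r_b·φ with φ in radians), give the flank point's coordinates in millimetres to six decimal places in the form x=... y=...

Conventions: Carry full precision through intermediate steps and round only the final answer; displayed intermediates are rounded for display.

x=21.340327 y=0.651290

recognized (one wheel, involute flank): single-mesh tooth geometry, m = 1.823, N = 23
pitch radius r_p = m·N/2 = 1.823·23/2 = 20.964500
base radius r_b = r_p·cos α = 20.964500·cos 22.790° = 19.327818
roll angle φ = 26.888° = 0.46928413 rad
x = r_b·(cos φ + φ·sin φ) = 21.340327
y = r_b·(sin φ − φ·cos φ) = 0.651290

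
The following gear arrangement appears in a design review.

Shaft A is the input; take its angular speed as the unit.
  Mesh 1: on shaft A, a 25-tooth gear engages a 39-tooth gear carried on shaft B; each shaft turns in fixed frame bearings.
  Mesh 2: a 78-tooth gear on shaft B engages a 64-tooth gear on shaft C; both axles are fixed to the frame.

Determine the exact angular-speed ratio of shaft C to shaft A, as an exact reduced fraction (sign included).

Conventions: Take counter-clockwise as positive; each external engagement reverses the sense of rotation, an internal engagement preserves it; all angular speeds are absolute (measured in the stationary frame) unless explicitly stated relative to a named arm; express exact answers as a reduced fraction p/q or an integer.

25/32

class = fixed-axis compound train [2 meshes; 2 ratios multiply, 2 sense flips]
mesh 1 [25T→39T]: running ratio 25/39, sense −
mesh 2 [78T→64T]: running ratio 25/32, sense +
ω_out/ω_in = 25/32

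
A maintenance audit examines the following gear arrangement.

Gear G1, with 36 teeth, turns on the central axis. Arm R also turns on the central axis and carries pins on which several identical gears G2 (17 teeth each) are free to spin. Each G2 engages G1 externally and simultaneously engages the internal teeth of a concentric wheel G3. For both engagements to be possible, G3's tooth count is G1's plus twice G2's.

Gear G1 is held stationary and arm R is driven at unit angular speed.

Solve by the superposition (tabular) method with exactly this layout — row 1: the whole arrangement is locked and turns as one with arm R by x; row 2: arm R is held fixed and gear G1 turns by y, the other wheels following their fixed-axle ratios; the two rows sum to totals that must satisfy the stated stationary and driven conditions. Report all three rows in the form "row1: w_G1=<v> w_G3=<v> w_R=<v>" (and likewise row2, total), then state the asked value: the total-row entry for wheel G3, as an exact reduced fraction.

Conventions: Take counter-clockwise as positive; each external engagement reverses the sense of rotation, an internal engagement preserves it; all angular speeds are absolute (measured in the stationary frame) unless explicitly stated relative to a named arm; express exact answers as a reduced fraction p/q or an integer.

topology: planetary set — G1 36T / G2 17T / G3 70T, arm = carrier (Willis)
row 1 (train locked, turned with arm): all members turn x
row 2 — arm fixed, fixed-axis ratios: sun y, ring −(36/70)·y, arm 0
boundary: total ω_sun = x + y = 0 and total ω_arm = x = 1  ⇒  y = -1, x = 1
row 2 ring = −(36/70)·(-1) = 18/35
totals (row 1 + row 2): sun 1 + (-1) = 0, ring 1 + 18/35 = 53/35, arm 1 + 0 = 1
asked cell (total, ring) = 53/35

row1: w_G1=1 w_G3=1 w_R=1
row2: w_G1=-1 w_G3=18/35 w_R=0
total: w_G1=0 w_G3=53/35 w_R=1
asked value: 53/35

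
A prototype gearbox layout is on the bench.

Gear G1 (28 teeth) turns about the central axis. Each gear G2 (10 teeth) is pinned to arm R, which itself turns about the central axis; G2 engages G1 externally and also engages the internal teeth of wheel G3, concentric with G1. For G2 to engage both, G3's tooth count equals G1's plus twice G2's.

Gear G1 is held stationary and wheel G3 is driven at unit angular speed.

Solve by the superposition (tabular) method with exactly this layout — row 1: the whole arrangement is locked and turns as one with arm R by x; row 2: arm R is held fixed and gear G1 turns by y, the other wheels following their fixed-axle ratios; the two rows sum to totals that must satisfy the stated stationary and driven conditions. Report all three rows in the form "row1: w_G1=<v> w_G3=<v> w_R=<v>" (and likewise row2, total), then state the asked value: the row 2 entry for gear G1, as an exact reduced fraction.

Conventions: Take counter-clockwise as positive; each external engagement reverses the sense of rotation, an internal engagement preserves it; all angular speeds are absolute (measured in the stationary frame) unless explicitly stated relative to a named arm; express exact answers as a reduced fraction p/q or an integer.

topology: planetary set — G1 28T / G2 10T / G3 48T, arm = carrier (Willis)
row 1 (train locked, turned with arm): all members turn x
row 2 (arm held, sun turns y): ω_ring = −(28/48)·y, ω_arm = 0
boundary: total ω_sun = x + y = 0 and total ω_ring = x − (28/48)·y = 1  ⇒  y = -12/19, x = 12/19
row 2 ring = −(28/48)·(-12/19) = 7/19
totals (row 1 + row 2): sun 12/19 + (-12/19) = 0, ring 12/19 + 7/19 = 1, arm 12/19 + 0 = 12/19
asked cell (row2, sun) = -12/19

row1: w_G1=12/19 w_G3=12/19 w_R=12/19
row2: w_G1=-12/19 w_G3=7/19 w_R=0
total: w_G1=0 w_G3=1 w_R=12/19
asked value: -12/19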